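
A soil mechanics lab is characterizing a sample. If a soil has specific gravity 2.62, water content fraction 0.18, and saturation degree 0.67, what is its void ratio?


Using the relation e = Gs * w / S
e = 2.62 * 0.18 / 0.67
e = 0.7039


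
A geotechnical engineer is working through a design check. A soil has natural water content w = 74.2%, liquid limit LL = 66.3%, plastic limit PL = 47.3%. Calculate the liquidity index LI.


Result: 1.416

Derivation:
First compute the plasticity index:
PI = LL - PL = 66.3 - 47.3 = 19.0
Then compute the liquidity index:
LI = (w - PL) / PI
LI = (74.2 - 47.3) / 19.0
LI = 1.416


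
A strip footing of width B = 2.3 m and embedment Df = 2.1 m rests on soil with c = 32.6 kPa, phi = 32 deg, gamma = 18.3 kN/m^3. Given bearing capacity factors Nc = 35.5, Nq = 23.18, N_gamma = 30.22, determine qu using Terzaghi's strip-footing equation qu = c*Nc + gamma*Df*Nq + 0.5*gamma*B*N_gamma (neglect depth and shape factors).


Compute qu = c*Nc + gamma*Df*Nq + 0.5*gamma*B*N_gamma
Term 1: 32.6 * 35.5 = 1157.3
Term 2: 18.3 * 2.1 * 23.18 = 890.8074
Term 3: 0.5 * 18.3 * 2.3 * 30.22 = 635.9799
qu = 1157.3 + 890.8074 + 635.9799
qu = 2684.09 kPa


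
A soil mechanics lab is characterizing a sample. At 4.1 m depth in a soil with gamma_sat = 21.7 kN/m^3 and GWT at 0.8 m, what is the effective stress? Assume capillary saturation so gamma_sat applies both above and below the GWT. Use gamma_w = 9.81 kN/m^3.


Total stress = gamma_sat * depth
sigma = 21.7 * 4.1 = 88.97 kPa
Pore water pressure u = gamma_w * (depth - d_wt)
u = 9.81 * (4.1 - 0.8) = 32.373 kPa
Effective stress = sigma - u
sigma' = 88.97 - 32.373 = 56.6 kPa


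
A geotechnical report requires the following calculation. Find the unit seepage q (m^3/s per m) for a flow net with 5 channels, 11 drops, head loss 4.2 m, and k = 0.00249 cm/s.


Convert k to m/s for unit consistency with H:
k = 0.00249 cm/s = 0.00249 / 100 m/s = 2.49e-05 m/s
Using q = k * H * Nf / Nd
Nf / Nd = 5 / 11 = 0.4545
q = 2.49e-05 * 4.2 * 0.4545
q = 4.754e-05 m^3/s per m


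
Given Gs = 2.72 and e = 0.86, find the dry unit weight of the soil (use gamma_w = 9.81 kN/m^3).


Result: 14.346 kN/m^3

Derivation:
Using gamma_d = Gs * gamma_w / (1 + e)
gamma_d = 2.72 * 9.81 / (1 + 0.86)
gamma_d = 2.72 * 9.81 / 1.86
gamma_d = 14.346 kN/m^3


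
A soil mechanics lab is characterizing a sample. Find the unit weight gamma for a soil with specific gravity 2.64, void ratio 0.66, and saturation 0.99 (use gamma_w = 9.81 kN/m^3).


Using gamma = gamma_w * (Gs + S*e) / (1 + e)
Numerator: Gs + S*e = 2.64 + 0.99*0.66 = 3.2934
Denominator: 1 + e = 1 + 0.66 = 1.66
gamma = 9.81 * 3.2934 / 1.66
gamma = 19.463 kN/m^3


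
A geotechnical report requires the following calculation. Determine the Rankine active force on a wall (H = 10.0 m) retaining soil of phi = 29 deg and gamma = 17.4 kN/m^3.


Result: 301.87 kN/m

Derivation:
Compute active earth pressure coefficient:
Ka = tan^2(45 - phi/2) = tan^2(30.5) = 0.346974
Compute active force:
Pa = 0.5 * Ka * gamma * H^2
Pa = 0.5 * 0.346974 * 17.4 * 10.0^2
Pa = 301.87 kN/m


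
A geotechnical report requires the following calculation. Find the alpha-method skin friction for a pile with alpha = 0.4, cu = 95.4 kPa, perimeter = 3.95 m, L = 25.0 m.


Result: 3768.3 kN

Derivation:
Using Qs = alpha * cu * perimeter * L
Qs = 0.4 * 95.4 * 3.95 * 25.0
Qs = 3768.3 kN


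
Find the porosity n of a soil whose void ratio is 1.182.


Using the relation n = e / (1 + e)
n = 1.182 / (1 + 1.182)
n = 1.182 / 2.182
n = 0.5417


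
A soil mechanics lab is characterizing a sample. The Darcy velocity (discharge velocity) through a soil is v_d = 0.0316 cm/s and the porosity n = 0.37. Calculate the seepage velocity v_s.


Result: 0.08541 cm/s

Derivation:
Using v_s = v_d / n
v_s = 0.0316 / 0.37
v_s = 0.08541 cm/s


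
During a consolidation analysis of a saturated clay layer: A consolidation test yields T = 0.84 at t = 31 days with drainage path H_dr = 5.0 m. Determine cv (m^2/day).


Result: 0.67742 m^2/day

Derivation:
Using cv = T * H_dr^2 / t
H_dr^2 = 5.0^2 = 25.0
cv = 0.84 * 25.0 / 31
cv = 0.67742 m^2/day


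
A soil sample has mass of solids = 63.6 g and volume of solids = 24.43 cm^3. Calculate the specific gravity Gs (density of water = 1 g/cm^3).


Using Gs = m_s / (V_s * rho_w)
Since rho_w = 1 g/cm^3:
Gs = 63.6 / 24.43
Gs = 2.603


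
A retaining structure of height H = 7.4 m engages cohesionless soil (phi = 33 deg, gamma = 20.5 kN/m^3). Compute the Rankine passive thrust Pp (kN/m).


Compute passive earth pressure coefficient:
Kp = tan^2(45 + phi/2) = tan^2(61.5) = 3.39212
Compute passive force:
Pp = 0.5 * Kp * gamma * H^2
Pp = 0.5 * 3.39212 * 20.5 * 7.4^2
Pp = 1903.96 kN/m


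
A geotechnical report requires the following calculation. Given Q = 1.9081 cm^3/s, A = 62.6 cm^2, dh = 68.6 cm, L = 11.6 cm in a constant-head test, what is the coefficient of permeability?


Compute hydraulic gradient:
i = dh / L = 68.6 / 11.6 = 5.91379
Then apply Darcy's law:
k = Q / (A * i)
k = 1.9081 / (62.6 * 5.91379)
k = 1.9081 / 370.203
k = 0.005154 cm/s


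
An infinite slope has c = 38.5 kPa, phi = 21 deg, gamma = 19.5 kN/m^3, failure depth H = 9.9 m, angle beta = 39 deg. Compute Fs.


Result: 0.882

Derivation:
Using Fs = c / (gamma*H*sin(beta)*cos(beta)) + tan(phi)/tan(beta)
Cohesion contribution = 38.5 / (19.5*9.9*sin(39)*cos(39))
Cohesion contribution = 0.407771
Friction contribution = tan(21)/tan(39) = 0.474033
Fs = 0.407771 + 0.474033
Fs = 0.882


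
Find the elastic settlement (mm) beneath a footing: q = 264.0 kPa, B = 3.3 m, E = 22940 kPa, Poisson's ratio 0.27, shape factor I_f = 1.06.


Using Se = q * B * (1 - nu^2) * I_f / E
1 - nu^2 = 1 - 0.27^2 = 0.9271
Se = 264.0 * 3.3 * 0.9271 * 1.06 / 22940
Se = 0.037321 m
Convert to mm: Se = 0.037321 * 1000 = 37.321 mm


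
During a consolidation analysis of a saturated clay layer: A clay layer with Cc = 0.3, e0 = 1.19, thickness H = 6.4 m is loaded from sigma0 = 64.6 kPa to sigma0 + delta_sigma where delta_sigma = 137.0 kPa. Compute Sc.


Result: 0.4333 m

Derivation:
Using Sc = Cc * H / (1 + e0) * log10((sigma0 + delta_sigma) / sigma0)
Stress ratio = (64.6 + 137.0) / 64.6 = 3.12074
log10(3.12074) = 0.494258
Cc * H / (1 + e0) = 0.3 * 6.4 / (1 + 1.19) = 0.876712
Sc = 0.876712 * 0.494258
Sc = 0.4333 m


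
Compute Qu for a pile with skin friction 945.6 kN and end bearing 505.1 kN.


Using Qu = Qf + Qb
Qu = 945.6 + 505.1
Qu = 1450.7 kN


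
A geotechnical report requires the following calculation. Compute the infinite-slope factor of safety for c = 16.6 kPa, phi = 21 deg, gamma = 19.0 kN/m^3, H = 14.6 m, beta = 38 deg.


Using Fs = c / (gamma*H*sin(beta)*cos(beta)) + tan(phi)/tan(beta)
Cohesion contribution = 16.6 / (19.0*14.6*sin(38)*cos(38))
Cohesion contribution = 0.123347
Friction contribution = tan(21)/tan(38) = 0.491324
Fs = 0.123347 + 0.491324
Fs = 0.615


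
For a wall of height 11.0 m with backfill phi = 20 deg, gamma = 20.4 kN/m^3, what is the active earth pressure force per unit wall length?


Compute active earth pressure coefficient:
Ka = tan^2(45 - phi/2) = tan^2(35.0) = 0.490291
Compute active force:
Pa = 0.5 * Ka * gamma * H^2
Pa = 0.5 * 0.490291 * 20.4 * 11.0^2
Pa = 605.12 kN/m


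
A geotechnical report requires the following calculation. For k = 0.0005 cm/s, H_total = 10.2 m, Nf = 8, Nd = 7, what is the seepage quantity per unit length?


Convert k to m/s for unit consistency with H:
k = 0.0005 cm/s = 0.0005 / 100 m/s = 5e-06 m/s
Using q = k * H * Nf / Nd
Nf / Nd = 8 / 7 = 1.1429
q = 5e-06 * 10.2 * 1.1429
q = 5.829e-05 m^3/s per m


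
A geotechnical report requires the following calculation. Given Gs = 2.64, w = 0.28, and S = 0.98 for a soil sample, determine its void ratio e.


Result: 0.7543

Derivation:
Using the relation e = Gs * w / S
e = 2.64 * 0.28 / 0.98
e = 0.7543


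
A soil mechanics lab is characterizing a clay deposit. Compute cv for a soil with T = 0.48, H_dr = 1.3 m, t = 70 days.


Using cv = T * H_dr^2 / t
H_dr^2 = 1.3^2 = 1.69
cv = 0.48 * 1.69 / 70
cv = 0.01159 m^2/day


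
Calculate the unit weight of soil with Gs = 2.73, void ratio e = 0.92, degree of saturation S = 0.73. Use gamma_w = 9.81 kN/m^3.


Using gamma = gamma_w * (Gs + S*e) / (1 + e)
Numerator: Gs + S*e = 2.73 + 0.73*0.92 = 3.4016
Denominator: 1 + e = 1 + 0.92 = 1.92
gamma = 9.81 * 3.4016 / 1.92
gamma = 17.38 kN/m^3


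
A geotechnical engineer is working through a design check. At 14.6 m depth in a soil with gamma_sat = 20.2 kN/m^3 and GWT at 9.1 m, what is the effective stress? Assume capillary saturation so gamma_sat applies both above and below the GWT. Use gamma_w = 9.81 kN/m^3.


Total stress = gamma_sat * depth
sigma = 20.2 * 14.6 = 294.92 kPa
Pore water pressure u = gamma_w * (depth - d_wt)
u = 9.81 * (14.6 - 9.1) = 53.955 kPa
Effective stress = sigma - u
sigma' = 294.92 - 53.955 = 240.97 kPa


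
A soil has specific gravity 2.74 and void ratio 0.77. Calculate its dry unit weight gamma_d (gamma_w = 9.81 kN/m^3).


Using gamma_d = Gs * gamma_w / (1 + e)
gamma_d = 2.74 * 9.81 / (1 + 0.77)
gamma_d = 2.74 * 9.81 / 1.77
gamma_d = 15.186 kN/m^3


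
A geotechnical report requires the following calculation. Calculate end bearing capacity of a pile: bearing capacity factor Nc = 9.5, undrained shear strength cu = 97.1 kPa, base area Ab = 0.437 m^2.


Using Qb = Nc * cu * Ab
Qb = 9.5 * 97.1 * 0.437
Qb = 403.11 kN


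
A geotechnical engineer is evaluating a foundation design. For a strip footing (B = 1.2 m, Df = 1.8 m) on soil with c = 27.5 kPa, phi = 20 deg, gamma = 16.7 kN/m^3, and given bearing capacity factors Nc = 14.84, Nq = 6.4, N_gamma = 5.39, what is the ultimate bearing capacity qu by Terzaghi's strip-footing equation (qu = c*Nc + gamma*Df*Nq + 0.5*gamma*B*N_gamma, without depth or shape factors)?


Result: 654.49 kPa

Derivation:
Compute qu = c*Nc + gamma*Df*Nq + 0.5*gamma*B*N_gamma
Term 1: 27.5 * 14.84 = 408.1
Term 2: 16.7 * 1.8 * 6.4 = 192.384
Term 3: 0.5 * 16.7 * 1.2 * 5.39 = 54.0078
qu = 408.1 + 192.384 + 54.0078
qu = 654.49 kPa


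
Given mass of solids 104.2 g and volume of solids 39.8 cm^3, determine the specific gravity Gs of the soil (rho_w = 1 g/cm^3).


Using Gs = m_s / (V_s * rho_w)
Since rho_w = 1 g/cm^3:
Gs = 104.2 / 39.8
Gs = 2.618


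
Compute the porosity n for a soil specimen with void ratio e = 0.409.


Using the relation n = e / (1 + e)
n = 0.409 / (1 + 0.409)
n = 0.409 / 1.409
n = 0.2903


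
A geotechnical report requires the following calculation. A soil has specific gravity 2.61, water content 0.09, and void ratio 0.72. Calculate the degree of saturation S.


Using S = Gs * w / e
S = 2.61 * 0.09 / 0.72
S = 0.3262


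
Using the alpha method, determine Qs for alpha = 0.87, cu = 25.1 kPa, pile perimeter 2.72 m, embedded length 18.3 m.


Using Qs = alpha * cu * perimeter * L
Qs = 0.87 * 25.1 * 2.72 * 18.3
Qs = 1086.96 kN


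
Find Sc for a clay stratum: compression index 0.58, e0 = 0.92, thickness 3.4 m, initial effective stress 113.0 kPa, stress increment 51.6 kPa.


Using Sc = Cc * H / (1 + e0) * log10((sigma0 + delta_sigma) / sigma0)
Stress ratio = (113.0 + 51.6) / 113.0 = 1.45664
log10(1.45664) = 0.163351
Cc * H / (1 + e0) = 0.58 * 3.4 / (1 + 0.92) = 1.02708
Sc = 1.02708 * 0.163351
Sc = 0.1678 m


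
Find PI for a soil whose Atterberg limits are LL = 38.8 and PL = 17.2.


Using PI = LL - PL
PI = 38.8 - 17.2
PI = 21.6


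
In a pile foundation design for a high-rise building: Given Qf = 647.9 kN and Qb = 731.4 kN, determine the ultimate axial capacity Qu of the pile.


Result: 1379.3 kN

Derivation:
Using Qu = Qf + Qb
Qu = 647.9 + 731.4
Qu = 1379.3 kN


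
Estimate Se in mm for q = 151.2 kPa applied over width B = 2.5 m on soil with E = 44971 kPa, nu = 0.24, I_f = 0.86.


Result: 6.812 mm

Derivation:
Using Se = q * B * (1 - nu^2) * I_f / E
1 - nu^2 = 1 - 0.24^2 = 0.9424
Se = 151.2 * 2.5 * 0.9424 * 0.86 / 44971
Se = 0.006812 m
Convert to mm: Se = 0.006812 * 1000 = 6.812 mm


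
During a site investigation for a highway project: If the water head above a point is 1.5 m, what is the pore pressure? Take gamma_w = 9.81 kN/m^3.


Using u = gamma_w * h_w
u = 9.81 * 1.5
u = 14.71 kPa


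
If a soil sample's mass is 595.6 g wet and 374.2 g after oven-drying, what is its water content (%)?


Using w = (m_wet - m_dry) / m_dry * 100
m_wet - m_dry = 595.6 - 374.2 = 221.4 g
w = 221.4 / 374.2 * 100
w = 59.17 %


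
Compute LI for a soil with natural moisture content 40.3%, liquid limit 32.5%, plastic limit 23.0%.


Result: 1.821

Derivation:
First compute the plasticity index:
PI = LL - PL = 32.5 - 23.0 = 9.5
Then compute the liquidity index:
LI = (w - PL) / PI
LI = (40.3 - 23.0) / 9.5
LI = 1.821


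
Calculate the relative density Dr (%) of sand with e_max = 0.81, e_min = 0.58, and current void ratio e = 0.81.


Using Dr = (e_max - e) / (e_max - e_min) * 100
e_max - e = 0.81 - 0.81 = 0.0
e_max - e_min = 0.81 - 0.58 = 0.23
Dr = 0.0 / 0.23 * 100
Dr = 0.0 %


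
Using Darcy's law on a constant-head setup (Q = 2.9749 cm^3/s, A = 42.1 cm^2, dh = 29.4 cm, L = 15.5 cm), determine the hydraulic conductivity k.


Result: 0.037254 cm/s

Derivation:
Compute hydraulic gradient:
i = dh / L = 29.4 / 15.5 = 1.89677
Then apply Darcy's law:
k = Q / (A * i)
k = 2.9749 / (42.1 * 1.89677)
k = 2.9749 / 79.8542
k = 0.037254 cm/s


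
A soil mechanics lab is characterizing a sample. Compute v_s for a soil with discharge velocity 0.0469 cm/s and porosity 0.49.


Result: 0.09571 cm/s

Derivation:
Using v_s = v_d / n
v_s = 0.0469 / 0.49
v_s = 0.09571 cm/s


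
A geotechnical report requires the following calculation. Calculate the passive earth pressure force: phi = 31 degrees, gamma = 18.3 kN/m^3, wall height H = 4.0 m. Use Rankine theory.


Compute passive earth pressure coefficient:
Kp = tan^2(45 + phi/2) = tan^2(60.5) = 3.124035
Compute passive force:
Pp = 0.5 * Kp * gamma * H^2
Pp = 0.5 * 3.124035 * 18.3 * 4.0^2
Pp = 457.36 kN/m


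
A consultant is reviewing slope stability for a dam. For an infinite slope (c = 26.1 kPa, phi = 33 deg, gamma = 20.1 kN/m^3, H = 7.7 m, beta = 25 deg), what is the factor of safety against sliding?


Using Fs = c / (gamma*H*sin(beta)*cos(beta)) + tan(phi)/tan(beta)
Cohesion contribution = 26.1 / (20.1*7.7*sin(25)*cos(25))
Cohesion contribution = 0.440281
Friction contribution = tan(33)/tan(25) = 1.39266
Fs = 0.440281 + 1.39266
Fs = 1.833


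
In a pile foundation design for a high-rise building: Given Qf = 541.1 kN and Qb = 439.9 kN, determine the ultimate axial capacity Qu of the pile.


Using Qu = Qf + Qb
Qu = 541.1 + 439.9
Qu = 981.0 kN


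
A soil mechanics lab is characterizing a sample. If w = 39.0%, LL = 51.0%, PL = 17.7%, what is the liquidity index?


Result: 0.64

Derivation:
First compute the plasticity index:
PI = LL - PL = 51.0 - 17.7 = 33.3
Then compute the liquidity index:
LI = (w - PL) / PI
LI = (39.0 - 17.7) / 33.3
LI = 0.64


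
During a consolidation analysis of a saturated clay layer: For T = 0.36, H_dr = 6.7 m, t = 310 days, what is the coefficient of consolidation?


Using cv = T * H_dr^2 / t
H_dr^2 = 6.7^2 = 44.89
cv = 0.36 * 44.89 / 310
cv = 0.05213 m^2/day


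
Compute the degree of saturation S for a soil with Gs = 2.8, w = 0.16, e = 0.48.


Using S = Gs * w / e
S = 2.8 * 0.16 / 0.48
S = 0.9333


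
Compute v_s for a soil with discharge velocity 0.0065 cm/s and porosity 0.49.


Using v_s = v_d / n
v_s = 0.0065 / 0.49
v_s = 0.01327 cm/s


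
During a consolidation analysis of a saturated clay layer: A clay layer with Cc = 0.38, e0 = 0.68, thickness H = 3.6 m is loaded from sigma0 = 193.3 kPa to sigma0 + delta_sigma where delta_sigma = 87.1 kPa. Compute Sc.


Using Sc = Cc * H / (1 + e0) * log10((sigma0 + delta_sigma) / sigma0)
Stress ratio = (193.3 + 87.1) / 193.3 = 1.45059
log10(1.45059) = 0.161546
Cc * H / (1 + e0) = 0.38 * 3.6 / (1 + 0.68) = 0.814286
Sc = 0.814286 * 0.161546
Sc = 0.1315 m


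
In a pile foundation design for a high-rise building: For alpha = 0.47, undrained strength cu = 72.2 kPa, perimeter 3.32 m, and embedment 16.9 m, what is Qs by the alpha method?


Using Qs = alpha * cu * perimeter * L
Qs = 0.47 * 72.2 * 3.32 * 16.9
Qs = 1903.97 kN


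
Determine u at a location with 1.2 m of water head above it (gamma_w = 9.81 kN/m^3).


Result: 11.77 kPa

Derivation:
Using u = gamma_w * h_w
u = 9.81 * 1.2
u = 11.77 kPa


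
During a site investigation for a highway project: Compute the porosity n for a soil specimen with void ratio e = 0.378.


Using the relation n = e / (1 + e)
n = 0.378 / (1 + 0.378)
n = 0.378 / 1.378
n = 0.2743


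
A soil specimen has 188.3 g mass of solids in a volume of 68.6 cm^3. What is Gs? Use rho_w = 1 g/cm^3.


Result: 2.745

Derivation:
Using Gs = m_s / (V_s * rho_w)
Since rho_w = 1 g/cm^3:
Gs = 188.3 / 68.6
Gs = 2.745


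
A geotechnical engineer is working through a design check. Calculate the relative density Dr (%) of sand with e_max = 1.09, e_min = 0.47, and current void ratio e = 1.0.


Result: 14.52 %

Derivation:
Using Dr = (e_max - e) / (e_max - e_min) * 100
e_max - e = 1.09 - 1.0 = 0.09
e_max - e_min = 1.09 - 0.47 = 0.62
Dr = 0.09 / 0.62 * 100
Dr = 14.52 %


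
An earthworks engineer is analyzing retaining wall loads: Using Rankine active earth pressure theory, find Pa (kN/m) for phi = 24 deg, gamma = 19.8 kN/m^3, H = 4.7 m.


Compute active earth pressure coefficient:
Ka = tan^2(45 - phi/2) = tan^2(33.0) = 0.42173
Compute active force:
Pa = 0.5 * Ka * gamma * H^2
Pa = 0.5 * 0.42173 * 19.8 * 4.7^2
Pa = 92.23 kN/m


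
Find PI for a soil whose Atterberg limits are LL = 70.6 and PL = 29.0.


Using PI = LL - PL
PI = 70.6 - 29.0
PI = 41.6


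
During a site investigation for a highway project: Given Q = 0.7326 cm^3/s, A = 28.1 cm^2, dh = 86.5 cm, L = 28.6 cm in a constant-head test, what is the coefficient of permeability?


Compute hydraulic gradient:
i = dh / L = 86.5 / 28.6 = 3.02448
Then apply Darcy's law:
k = Q / (A * i)
k = 0.7326 / (28.1 * 3.02448)
k = 0.7326 / 84.9878
k = 0.00862 cm/s


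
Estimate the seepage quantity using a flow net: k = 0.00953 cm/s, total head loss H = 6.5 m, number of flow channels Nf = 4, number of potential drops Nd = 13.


Result: 0.0001906 m^3/s per m

Derivation:
Convert k to m/s for unit consistency with H:
k = 0.00953 cm/s = 0.00953 / 100 m/s = 9.53e-05 m/s
Using q = k * H * Nf / Nd
Nf / Nd = 4 / 13 = 0.3077
q = 9.53e-05 * 6.5 * 0.3077
q = 0.0001906 m^3/s per m


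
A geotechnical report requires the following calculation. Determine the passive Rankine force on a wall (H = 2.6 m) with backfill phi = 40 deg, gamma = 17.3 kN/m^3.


Result: 268.92 kN/m

Derivation:
Compute passive earth pressure coefficient:
Kp = tan^2(45 + phi/2) = tan^2(65.0) = 4.59891
Compute passive force:
Pp = 0.5 * Kp * gamma * H^2
Pp = 0.5 * 4.59891 * 17.3 * 2.6^2
Pp = 268.92 kN/m


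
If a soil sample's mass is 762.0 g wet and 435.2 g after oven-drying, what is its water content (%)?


Result: 75.09 %

Derivation:
Using w = (m_wet - m_dry) / m_dry * 100
m_wet - m_dry = 762.0 - 435.2 = 326.8 g
w = 326.8 / 435.2 * 100
w = 75.09 %


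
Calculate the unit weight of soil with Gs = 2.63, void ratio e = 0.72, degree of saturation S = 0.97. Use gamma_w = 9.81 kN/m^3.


Using gamma = gamma_w * (Gs + S*e) / (1 + e)
Numerator: Gs + S*e = 2.63 + 0.97*0.72 = 3.3284
Denominator: 1 + e = 1 + 0.72 = 1.72
gamma = 9.81 * 3.3284 / 1.72
gamma = 18.983 kN/m^3


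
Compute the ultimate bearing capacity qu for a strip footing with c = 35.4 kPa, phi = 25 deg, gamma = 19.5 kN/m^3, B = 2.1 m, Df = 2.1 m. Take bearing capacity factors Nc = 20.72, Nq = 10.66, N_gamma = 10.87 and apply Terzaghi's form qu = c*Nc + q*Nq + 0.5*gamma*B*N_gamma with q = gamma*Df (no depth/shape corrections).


Result: 1392.58 kPa

Derivation:
Compute qu = c*Nc + gamma*Df*Nq + 0.5*gamma*B*N_gamma
Term 1: 35.4 * 20.72 = 733.488
Term 2: 19.5 * 2.1 * 10.66 = 436.527
Term 3: 0.5 * 19.5 * 2.1 * 10.87 = 222.56325
qu = 733.488 + 436.527 + 222.56325
qu = 1392.58 kPa


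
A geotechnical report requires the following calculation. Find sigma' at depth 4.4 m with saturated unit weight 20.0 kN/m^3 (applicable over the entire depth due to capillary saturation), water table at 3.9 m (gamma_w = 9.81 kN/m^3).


Result: 83.1 kPa

Derivation:
Total stress = gamma_sat * depth
sigma = 20.0 * 4.4 = 88.0 kPa
Pore water pressure u = gamma_w * (depth - d_wt)
u = 9.81 * (4.4 - 3.9) = 4.905 kPa
Effective stress = sigma - u
sigma' = 88.0 - 4.905 = 83.1 kPa


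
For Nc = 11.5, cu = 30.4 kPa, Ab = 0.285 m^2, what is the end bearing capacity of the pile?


Result: 99.64 kN

Derivation:
Using Qb = Nc * cu * Ab
Qb = 11.5 * 30.4 * 0.285
Qb = 99.64 kN


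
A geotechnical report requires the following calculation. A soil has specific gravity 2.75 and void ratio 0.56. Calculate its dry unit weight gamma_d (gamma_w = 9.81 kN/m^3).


Using gamma_d = Gs * gamma_w / (1 + e)
gamma_d = 2.75 * 9.81 / (1 + 0.56)
gamma_d = 2.75 * 9.81 / 1.56
gamma_d = 17.293 kN/m^3


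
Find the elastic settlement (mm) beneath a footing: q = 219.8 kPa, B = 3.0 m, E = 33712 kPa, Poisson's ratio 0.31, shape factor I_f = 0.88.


Using Se = q * B * (1 - nu^2) * I_f / E
1 - nu^2 = 1 - 0.31^2 = 0.9039
Se = 219.8 * 3.0 * 0.9039 * 0.88 / 33712
Se = 0.015558 m
Convert to mm: Se = 0.015558 * 1000 = 15.558 mm


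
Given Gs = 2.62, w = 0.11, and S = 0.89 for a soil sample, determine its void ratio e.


Using the relation e = Gs * w / S
e = 2.62 * 0.11 / 0.89
e = 0.3238


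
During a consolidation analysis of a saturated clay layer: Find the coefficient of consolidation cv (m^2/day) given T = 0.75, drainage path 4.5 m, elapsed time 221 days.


Result: 0.06872 m^2/day

Derivation:
Using cv = T * H_dr^2 / t
H_dr^2 = 4.5^2 = 20.25
cv = 0.75 * 20.25 / 221
cv = 0.06872 m^2/day


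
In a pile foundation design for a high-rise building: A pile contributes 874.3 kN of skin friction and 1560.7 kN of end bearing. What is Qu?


Using Qu = Qf + Qb
Qu = 874.3 + 1560.7
Qu = 2435.0 kN


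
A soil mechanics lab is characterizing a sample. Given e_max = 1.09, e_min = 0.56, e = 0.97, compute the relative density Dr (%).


Result: 22.64 %

Derivation:
Using Dr = (e_max - e) / (e_max - e_min) * 100
e_max - e = 1.09 - 0.97 = 0.12
e_max - e_min = 1.09 - 0.56 = 0.53
Dr = 0.12 / 0.53 * 100
Dr = 22.64 %


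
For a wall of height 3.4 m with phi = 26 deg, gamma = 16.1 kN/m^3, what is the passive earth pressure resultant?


Compute passive earth pressure coefficient:
Kp = tan^2(45 + phi/2) = tan^2(58.0) = 2.561071
Compute passive force:
Pp = 0.5 * Kp * gamma * H^2
Pp = 0.5 * 2.561071 * 16.1 * 3.4^2
Pp = 238.33 kN/m


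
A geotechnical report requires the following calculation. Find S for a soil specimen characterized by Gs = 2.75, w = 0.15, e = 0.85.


Using S = Gs * w / e
S = 2.75 * 0.15 / 0.85
S = 0.4853


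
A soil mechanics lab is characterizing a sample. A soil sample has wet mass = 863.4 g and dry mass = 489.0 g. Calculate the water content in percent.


Result: 76.56 %

Derivation:
Using w = (m_wet - m_dry) / m_dry * 100
m_wet - m_dry = 863.4 - 489.0 = 374.4 g
w = 374.4 / 489.0 * 100
w = 76.56 %


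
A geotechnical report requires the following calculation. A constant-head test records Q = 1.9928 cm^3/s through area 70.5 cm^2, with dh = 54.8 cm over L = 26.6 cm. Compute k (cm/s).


Result: 0.013721 cm/s

Derivation:
Compute hydraulic gradient:
i = dh / L = 54.8 / 26.6 = 2.06015
Then apply Darcy's law:
k = Q / (A * i)
k = 1.9928 / (70.5 * 2.06015)
k = 1.9928 / 145.241
k = 0.013721 cm/s


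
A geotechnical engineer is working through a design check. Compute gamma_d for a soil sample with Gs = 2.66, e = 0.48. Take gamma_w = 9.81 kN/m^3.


Result: 17.631 kN/m^3

Derivation:
Using gamma_d = Gs * gamma_w / (1 + e)
gamma_d = 2.66 * 9.81 / (1 + 0.48)
gamma_d = 2.66 * 9.81 / 1.48
gamma_d = 17.631 kN/m^3


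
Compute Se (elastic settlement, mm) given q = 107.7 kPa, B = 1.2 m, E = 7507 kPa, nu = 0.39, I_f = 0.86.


Using Se = q * B * (1 - nu^2) * I_f / E
1 - nu^2 = 1 - 0.39^2 = 0.8479
Se = 107.7 * 1.2 * 0.8479 * 0.86 / 7507
Se = 0.012554 m
Convert to mm: Se = 0.012554 * 1000 = 12.554 mm


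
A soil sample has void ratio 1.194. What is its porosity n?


Using the relation n = e / (1 + e)
n = 1.194 / (1 + 1.194)
n = 1.194 / 2.194
n = 0.5442


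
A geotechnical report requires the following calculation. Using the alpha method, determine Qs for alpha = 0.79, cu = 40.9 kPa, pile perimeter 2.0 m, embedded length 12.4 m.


Result: 801.31 kN

Derivation:
Using Qs = alpha * cu * perimeter * L
Qs = 0.79 * 40.9 * 2.0 * 12.4
Qs = 801.31 kN


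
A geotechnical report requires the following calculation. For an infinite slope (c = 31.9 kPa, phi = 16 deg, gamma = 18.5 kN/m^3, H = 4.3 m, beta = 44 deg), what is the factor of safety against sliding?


Using Fs = c / (gamma*H*sin(beta)*cos(beta)) + tan(phi)/tan(beta)
Cohesion contribution = 31.9 / (18.5*4.3*sin(44)*cos(44))
Cohesion contribution = 0.8025
Friction contribution = tan(16)/tan(44) = 0.296934
Fs = 0.8025 + 0.296934
Fs = 1.099


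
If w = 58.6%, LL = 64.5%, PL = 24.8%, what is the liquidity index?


Result: 0.851

Derivation:
First compute the plasticity index:
PI = LL - PL = 64.5 - 24.8 = 39.7
Then compute the liquidity index:
LI = (w - PL) / PI
LI = (58.6 - 24.8) / 39.7
LI = 0.851


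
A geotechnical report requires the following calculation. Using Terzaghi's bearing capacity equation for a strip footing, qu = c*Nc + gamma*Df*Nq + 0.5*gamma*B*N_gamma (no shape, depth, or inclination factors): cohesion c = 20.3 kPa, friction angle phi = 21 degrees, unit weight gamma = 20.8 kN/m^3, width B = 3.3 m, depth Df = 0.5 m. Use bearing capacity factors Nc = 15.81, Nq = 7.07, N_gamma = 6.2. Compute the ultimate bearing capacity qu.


Result: 607.26 kPa

Derivation:
Compute qu = c*Nc + gamma*Df*Nq + 0.5*gamma*B*N_gamma
Term 1: 20.3 * 15.81 = 320.943
Term 2: 20.8 * 0.5 * 7.07 = 73.528
Term 3: 0.5 * 20.8 * 3.3 * 6.2 = 212.784
qu = 320.943 + 73.528 + 212.784
qu = 607.26 kPa


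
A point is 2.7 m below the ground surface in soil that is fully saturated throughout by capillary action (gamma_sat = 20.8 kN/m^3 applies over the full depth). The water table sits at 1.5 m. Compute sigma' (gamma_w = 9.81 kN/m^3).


Total stress = gamma_sat * depth
sigma = 20.8 * 2.7 = 56.16 kPa
Pore water pressure u = gamma_w * (depth - d_wt)
u = 9.81 * (2.7 - 1.5) = 11.772 kPa
Effective stress = sigma - u
sigma' = 56.16 - 11.772 = 44.39 kPa


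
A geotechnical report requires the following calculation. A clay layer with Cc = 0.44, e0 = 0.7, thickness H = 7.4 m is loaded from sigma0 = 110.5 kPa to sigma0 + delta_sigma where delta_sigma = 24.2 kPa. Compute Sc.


Result: 0.1647 m

Derivation:
Using Sc = Cc * H / (1 + e0) * log10((sigma0 + delta_sigma) / sigma0)
Stress ratio = (110.5 + 24.2) / 110.5 = 1.219
log10(1.219) = 0.0860053
Cc * H / (1 + e0) = 0.44 * 7.4 / (1 + 0.7) = 1.91529
Sc = 1.91529 * 0.0860053
Sc = 0.1647 m


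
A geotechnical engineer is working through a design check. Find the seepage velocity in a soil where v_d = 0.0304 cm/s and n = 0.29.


Using v_s = v_d / n
v_s = 0.0304 / 0.29
v_s = 0.10483 cm/s


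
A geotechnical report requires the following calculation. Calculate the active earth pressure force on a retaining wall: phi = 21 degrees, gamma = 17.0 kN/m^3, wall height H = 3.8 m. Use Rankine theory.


Compute active earth pressure coefficient:
Ka = tan^2(45 - phi/2) = tan^2(34.5) = 0.472355
Compute active force:
Pa = 0.5 * Ka * gamma * H^2
Pa = 0.5 * 0.472355 * 17.0 * 3.8^2
Pa = 57.98 kN/m


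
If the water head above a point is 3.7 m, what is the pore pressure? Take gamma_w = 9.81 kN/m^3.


Using u = gamma_w * h_w
u = 9.81 * 3.7
u = 36.3 kPa


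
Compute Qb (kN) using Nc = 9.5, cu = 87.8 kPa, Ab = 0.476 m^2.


Result: 397.03 kN

Derivation:
Using Qb = Nc * cu * Ab
Qb = 9.5 * 87.8 * 0.476
Qb = 397.03 kN


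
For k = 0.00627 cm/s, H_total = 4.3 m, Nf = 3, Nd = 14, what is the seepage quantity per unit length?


Convert k to m/s for unit consistency with H:
k = 0.00627 cm/s = 0.00627 / 100 m/s = 6.27e-05 m/s
Using q = k * H * Nf / Nd
Nf / Nd = 3 / 14 = 0.2143
q = 6.27e-05 * 4.3 * 0.2143
q = 5.777e-05 m^3/s per m


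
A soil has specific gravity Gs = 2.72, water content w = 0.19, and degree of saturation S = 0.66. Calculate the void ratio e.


Using the relation e = Gs * w / S
e = 2.72 * 0.19 / 0.66
e = 0.783


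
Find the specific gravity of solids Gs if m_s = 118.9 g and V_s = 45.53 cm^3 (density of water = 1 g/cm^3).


Using Gs = m_s / (V_s * rho_w)
Since rho_w = 1 g/cm^3:
Gs = 118.9 / 45.53
Gs = 2.611


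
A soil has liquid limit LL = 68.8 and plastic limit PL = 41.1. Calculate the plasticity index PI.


Using PI = LL - PL
PI = 68.8 - 41.1
PI = 27.7


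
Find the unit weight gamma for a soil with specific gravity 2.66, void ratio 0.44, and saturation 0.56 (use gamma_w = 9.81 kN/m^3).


Result: 19.8 kN/m^3

Derivation:
Using gamma = gamma_w * (Gs + S*e) / (1 + e)
Numerator: Gs + S*e = 2.66 + 0.56*0.44 = 2.9064
Denominator: 1 + e = 1 + 0.44 = 1.44
gamma = 9.81 * 2.9064 / 1.44
gamma = 19.8 kN/m^3


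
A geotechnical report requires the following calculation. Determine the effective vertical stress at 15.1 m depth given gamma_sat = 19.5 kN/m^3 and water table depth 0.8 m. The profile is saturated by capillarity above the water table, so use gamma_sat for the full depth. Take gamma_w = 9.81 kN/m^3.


Total stress = gamma_sat * depth
sigma = 19.5 * 15.1 = 294.45 kPa
Pore water pressure u = gamma_w * (depth - d_wt)
u = 9.81 * (15.1 - 0.8) = 140.283 kPa
Effective stress = sigma - u
sigma' = 294.45 - 140.283 = 154.17 kPa


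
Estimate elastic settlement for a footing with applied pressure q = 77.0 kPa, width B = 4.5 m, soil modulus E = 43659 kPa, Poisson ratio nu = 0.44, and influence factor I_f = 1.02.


Using Se = q * B * (1 - nu^2) * I_f / E
1 - nu^2 = 1 - 0.44^2 = 0.8064
Se = 77.0 * 4.5 * 0.8064 * 1.02 / 43659
Se = 0.006528 m
Convert to mm: Se = 0.006528 * 1000 = 6.528 mm


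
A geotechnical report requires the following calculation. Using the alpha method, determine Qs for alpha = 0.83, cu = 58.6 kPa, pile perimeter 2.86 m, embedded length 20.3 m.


Result: 2823.83 kN

Derivation:
Using Qs = alpha * cu * perimeter * L
Qs = 0.83 * 58.6 * 2.86 * 20.3
Qs = 2823.83 kN


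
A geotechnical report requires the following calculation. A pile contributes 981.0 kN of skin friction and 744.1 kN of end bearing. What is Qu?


Using Qu = Qf + Qb
Qu = 981.0 + 744.1
Qu = 1725.1 kN


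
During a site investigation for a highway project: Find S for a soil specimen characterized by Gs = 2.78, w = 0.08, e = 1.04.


Using S = Gs * w / e
S = 2.78 * 0.08 / 1.04
S = 0.2138


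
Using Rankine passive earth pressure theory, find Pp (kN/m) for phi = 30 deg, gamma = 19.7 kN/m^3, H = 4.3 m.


Result: 546.38 kN/m

Derivation:
Compute passive earth pressure coefficient:
Kp = tan^2(45 + phi/2) = tan^2(60.0) = 3
Compute passive force:
Pp = 0.5 * Kp * gamma * H^2
Pp = 0.5 * 3 * 19.7 * 4.3^2
Pp = 546.38 kN/m


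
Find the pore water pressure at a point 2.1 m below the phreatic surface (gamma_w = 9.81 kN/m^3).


Using u = gamma_w * h_w
u = 9.81 * 2.1
u = 20.6 kPa


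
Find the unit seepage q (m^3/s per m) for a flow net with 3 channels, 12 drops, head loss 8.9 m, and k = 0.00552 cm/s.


Result: 0.0001228 m^3/s per m

Derivation:
Convert k to m/s for unit consistency with H:
k = 0.00552 cm/s = 0.00552 / 100 m/s = 5.52e-05 m/s
Using q = k * H * Nf / Nd
Nf / Nd = 3 / 12 = 0.25
q = 5.52e-05 * 8.9 * 0.25
q = 0.0001228 m^3/s per m


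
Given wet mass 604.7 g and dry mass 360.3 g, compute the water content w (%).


Using w = (m_wet - m_dry) / m_dry * 100
m_wet - m_dry = 604.7 - 360.3 = 244.4 g
w = 244.4 / 360.3 * 100
w = 67.83 %


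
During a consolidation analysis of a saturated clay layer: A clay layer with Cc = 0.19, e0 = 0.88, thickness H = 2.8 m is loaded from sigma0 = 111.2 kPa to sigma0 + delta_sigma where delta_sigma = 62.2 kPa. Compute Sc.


Using Sc = Cc * H / (1 + e0) * log10((sigma0 + delta_sigma) / sigma0)
Stress ratio = (111.2 + 62.2) / 111.2 = 1.55935
log10(1.55935) = 0.192944
Cc * H / (1 + e0) = 0.19 * 2.8 / (1 + 0.88) = 0.282979
Sc = 0.282979 * 0.192944
Sc = 0.0546 m


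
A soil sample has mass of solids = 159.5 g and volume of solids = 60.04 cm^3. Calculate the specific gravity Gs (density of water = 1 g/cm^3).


Using Gs = m_s / (V_s * rho_w)
Since rho_w = 1 g/cm^3:
Gs = 159.5 / 60.04
Gs = 2.657


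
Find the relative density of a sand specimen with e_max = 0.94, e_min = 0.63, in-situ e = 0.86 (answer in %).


Using Dr = (e_max - e) / (e_max - e_min) * 100
e_max - e = 0.94 - 0.86 = 0.08
e_max - e_min = 0.94 - 0.63 = 0.31
Dr = 0.08 / 0.31 * 100
Dr = 25.81 %


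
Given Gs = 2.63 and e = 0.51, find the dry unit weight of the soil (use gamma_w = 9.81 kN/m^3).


Result: 17.086 kN/m^3

Derivation:
Using gamma_d = Gs * gamma_w / (1 + e)
gamma_d = 2.63 * 9.81 / (1 + 0.51)
gamma_d = 2.63 * 9.81 / 1.51
gamma_d = 17.086 kN/m^3


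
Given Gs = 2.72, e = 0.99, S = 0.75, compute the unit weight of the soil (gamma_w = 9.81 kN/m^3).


Using gamma = gamma_w * (Gs + S*e) / (1 + e)
Numerator: Gs + S*e = 2.72 + 0.75*0.99 = 3.4625
Denominator: 1 + e = 1 + 0.99 = 1.99
gamma = 9.81 * 3.4625 / 1.99
gamma = 17.069 kN/m^3


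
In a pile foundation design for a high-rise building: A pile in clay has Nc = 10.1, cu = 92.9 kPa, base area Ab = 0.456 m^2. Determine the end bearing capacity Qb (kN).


Result: 427.86 kN

Derivation:
Using Qb = Nc * cu * Ab
Qb = 10.1 * 92.9 * 0.456
Qb = 427.86 kN


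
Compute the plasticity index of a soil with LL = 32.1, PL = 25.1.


Using PI = LL - PL
PI = 32.1 - 25.1
PI = 7.0


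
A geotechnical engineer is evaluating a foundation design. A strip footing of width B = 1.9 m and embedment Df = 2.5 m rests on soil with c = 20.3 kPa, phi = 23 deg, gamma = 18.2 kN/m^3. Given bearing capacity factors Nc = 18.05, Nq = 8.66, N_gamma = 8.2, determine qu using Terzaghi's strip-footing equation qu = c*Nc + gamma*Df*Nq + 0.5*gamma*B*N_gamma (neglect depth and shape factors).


Result: 902.22 kPa

Derivation:
Compute qu = c*Nc + gamma*Df*Nq + 0.5*gamma*B*N_gamma
Term 1: 20.3 * 18.05 = 366.415
Term 2: 18.2 * 2.5 * 8.66 = 394.03
Term 3: 0.5 * 18.2 * 1.9 * 8.2 = 141.778
qu = 366.415 + 394.03 + 141.778
qu = 902.22 kPa


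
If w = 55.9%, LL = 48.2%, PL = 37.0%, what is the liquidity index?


First compute the plasticity index:
PI = LL - PL = 48.2 - 37.0 = 11.2
Then compute the liquidity index:
LI = (w - PL) / PI
LI = (55.9 - 37.0) / 11.2
LI = 1.688


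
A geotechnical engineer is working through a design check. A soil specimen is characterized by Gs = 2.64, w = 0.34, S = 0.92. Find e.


Using the relation e = Gs * w / S
e = 2.64 * 0.34 / 0.92
e = 0.9757


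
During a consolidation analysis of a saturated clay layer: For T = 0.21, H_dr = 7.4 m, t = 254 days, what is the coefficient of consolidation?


Result: 0.04527 m^2/day

Derivation:
Using cv = T * H_dr^2 / t
H_dr^2 = 7.4^2 = 54.76
cv = 0.21 * 54.76 / 254
cv = 0.04527 m^2/day


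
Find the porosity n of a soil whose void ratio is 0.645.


Using the relation n = e / (1 + e)
n = 0.645 / (1 + 0.645)
n = 0.645 / 1.645
n = 0.3921


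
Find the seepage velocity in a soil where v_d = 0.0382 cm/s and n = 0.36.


Using v_s = v_d / n
v_s = 0.0382 / 0.36
v_s = 0.10611 cm/s


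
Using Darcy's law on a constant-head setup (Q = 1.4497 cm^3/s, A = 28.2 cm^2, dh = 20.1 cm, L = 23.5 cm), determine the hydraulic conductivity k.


Result: 0.060104 cm/s

Derivation:
Compute hydraulic gradient:
i = dh / L = 20.1 / 23.5 = 0.855319
Then apply Darcy's law:
k = Q / (A * i)
k = 1.4497 / (28.2 * 0.855319)
k = 1.4497 / 24.12
k = 0.060104 cm/s


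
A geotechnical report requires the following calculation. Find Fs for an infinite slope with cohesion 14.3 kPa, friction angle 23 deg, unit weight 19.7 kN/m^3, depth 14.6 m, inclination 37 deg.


Using Fs = c / (gamma*H*sin(beta)*cos(beta)) + tan(phi)/tan(beta)
Cohesion contribution = 14.3 / (19.7*14.6*sin(37)*cos(37))
Cohesion contribution = 0.103444
Friction contribution = tan(23)/tan(37) = 0.563297
Fs = 0.103444 + 0.563297
Fs = 0.667


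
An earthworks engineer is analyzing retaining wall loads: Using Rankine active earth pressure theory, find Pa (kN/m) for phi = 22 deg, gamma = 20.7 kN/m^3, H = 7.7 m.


Result: 279.19 kN/m

Derivation:
Compute active earth pressure coefficient:
Ka = tan^2(45 - phi/2) = tan^2(34.0) = 0.454962
Compute active force:
Pa = 0.5 * Ka * gamma * H^2
Pa = 0.5 * 0.454962 * 20.7 * 7.7^2
Pa = 279.19 kN/m


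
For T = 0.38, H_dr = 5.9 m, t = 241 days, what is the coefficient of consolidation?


Using cv = T * H_dr^2 / t
H_dr^2 = 5.9^2 = 34.81
cv = 0.38 * 34.81 / 241
cv = 0.05489 m^2/day


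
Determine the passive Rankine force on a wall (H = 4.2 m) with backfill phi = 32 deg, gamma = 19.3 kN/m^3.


Compute passive earth pressure coefficient:
Kp = tan^2(45 + phi/2) = tan^2(61.0) = 3.254588
Compute passive force:
Pp = 0.5 * Kp * gamma * H^2
Pp = 0.5 * 3.254588 * 19.3 * 4.2^2
Pp = 554.02 kN/m


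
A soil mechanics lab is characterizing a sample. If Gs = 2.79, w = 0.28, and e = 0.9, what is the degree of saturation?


Result: 0.868

Derivation:
Using S = Gs * w / e
S = 2.79 * 0.28 / 0.9
S = 0.868


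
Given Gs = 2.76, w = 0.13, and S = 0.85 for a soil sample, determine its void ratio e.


Using the relation e = Gs * w / S
e = 2.76 * 0.13 / 0.85
e = 0.4221


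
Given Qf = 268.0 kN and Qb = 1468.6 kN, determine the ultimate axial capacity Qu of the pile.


Using Qu = Qf + Qb
Qu = 268.0 + 1468.6
Qu = 1736.6 kN


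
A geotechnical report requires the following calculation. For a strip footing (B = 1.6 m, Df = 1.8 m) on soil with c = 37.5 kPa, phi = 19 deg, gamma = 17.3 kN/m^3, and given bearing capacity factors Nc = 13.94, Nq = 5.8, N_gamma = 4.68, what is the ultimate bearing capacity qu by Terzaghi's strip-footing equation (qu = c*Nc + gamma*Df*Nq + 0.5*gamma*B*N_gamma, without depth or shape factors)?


Compute qu = c*Nc + gamma*Df*Nq + 0.5*gamma*B*N_gamma
Term 1: 37.5 * 13.94 = 522.75
Term 2: 17.3 * 1.8 * 5.8 = 180.612
Term 3: 0.5 * 17.3 * 1.6 * 4.68 = 64.7712
qu = 522.75 + 180.612 + 64.7712
qu = 768.13 kPa


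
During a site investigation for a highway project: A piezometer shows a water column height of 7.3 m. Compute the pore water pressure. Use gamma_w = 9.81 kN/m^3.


Using u = gamma_w * h_w
u = 9.81 * 7.3
u = 71.61 kPa


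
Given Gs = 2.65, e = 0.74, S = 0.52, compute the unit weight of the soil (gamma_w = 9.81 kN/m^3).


Using gamma = gamma_w * (Gs + S*e) / (1 + e)
Numerator: Gs + S*e = 2.65 + 0.52*0.74 = 3.0348
Denominator: 1 + e = 1 + 0.74 = 1.74
gamma = 9.81 * 3.0348 / 1.74
gamma = 17.11 kN/m^3


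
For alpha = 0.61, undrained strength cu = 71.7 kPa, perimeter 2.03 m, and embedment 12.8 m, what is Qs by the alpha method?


Result: 1136.46 kN

Derivation:
Using Qs = alpha * cu * perimeter * L
Qs = 0.61 * 71.7 * 2.03 * 12.8
Qs = 1136.46 kN


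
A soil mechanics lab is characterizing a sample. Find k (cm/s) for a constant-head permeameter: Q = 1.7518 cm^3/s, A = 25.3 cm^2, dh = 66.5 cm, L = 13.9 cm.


Compute hydraulic gradient:
i = dh / L = 66.5 / 13.9 = 4.78417
Then apply Darcy's law:
k = Q / (A * i)
k = 1.7518 / (25.3 * 4.78417)
k = 1.7518 / 121.04
k = 0.014473 cm/s


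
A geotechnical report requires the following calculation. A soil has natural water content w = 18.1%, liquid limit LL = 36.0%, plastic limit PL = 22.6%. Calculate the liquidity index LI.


First compute the plasticity index:
PI = LL - PL = 36.0 - 22.6 = 13.4
Then compute the liquidity index:
LI = (w - PL) / PI
LI = (18.1 - 22.6) / 13.4
LI = -0.336
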